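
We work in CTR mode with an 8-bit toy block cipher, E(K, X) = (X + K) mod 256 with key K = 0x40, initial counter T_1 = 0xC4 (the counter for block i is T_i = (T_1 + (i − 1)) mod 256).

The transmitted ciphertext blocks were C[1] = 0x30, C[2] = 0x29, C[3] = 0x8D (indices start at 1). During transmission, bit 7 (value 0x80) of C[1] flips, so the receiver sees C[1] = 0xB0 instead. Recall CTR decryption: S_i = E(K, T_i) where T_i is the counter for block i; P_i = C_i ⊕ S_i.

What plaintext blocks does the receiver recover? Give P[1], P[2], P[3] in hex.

P[1] = 0xB4, P[2] = 0x2C, P[3] = 0x8B

Only C[1] changed, to 0xB0. In CTR, a change in C_i flips the same bit in P_i only; the keystream is unaffected. Decrypting the received ciphertext:
P[1]: T = 0xC4, S = E(K, T) = 0x04; 0xB0 ⊕ 0x04 = 0xB4.
P[2]: T = 0xC5, S = E(K, T) = 0x05; 0x29 ⊕ 0x05 = 0x2C.
P[3]: T = 0xC6, S = E(K, T) = 0x06; 0x8D ⊕ 0x06 = 0x8B.
Blocks that differ from the original plaintext: P[1].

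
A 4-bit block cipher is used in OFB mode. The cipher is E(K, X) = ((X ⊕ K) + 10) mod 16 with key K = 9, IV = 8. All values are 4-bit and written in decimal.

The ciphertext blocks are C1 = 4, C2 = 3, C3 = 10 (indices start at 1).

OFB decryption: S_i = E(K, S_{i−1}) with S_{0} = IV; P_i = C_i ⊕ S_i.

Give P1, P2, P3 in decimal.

P1 = 15, P2 = 15, P3 = 5

P1: S = E(K, 8) = 11; 4 ⊕ 11 = 15.
P2: S = E(K, 11) = 12; 3 ⊕ 12 = 15.
P3: S = E(K, 12) = 15; 10 ⊕ 15 = 5.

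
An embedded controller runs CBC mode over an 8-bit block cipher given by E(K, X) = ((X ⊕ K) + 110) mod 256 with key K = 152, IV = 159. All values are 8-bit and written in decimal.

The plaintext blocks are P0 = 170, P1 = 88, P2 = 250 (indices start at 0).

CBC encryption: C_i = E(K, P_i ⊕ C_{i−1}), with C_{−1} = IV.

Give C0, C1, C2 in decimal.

C0: P0 ⊕ 159 = 53; E(K, 53) = 27.
C1: P1 ⊕ 27 = 67; E(K, 67) = 73.
C2: P2 ⊕ 73 = 179; E(K, 179) = 153.

C0 = 27, C1 = 73, C2 = 153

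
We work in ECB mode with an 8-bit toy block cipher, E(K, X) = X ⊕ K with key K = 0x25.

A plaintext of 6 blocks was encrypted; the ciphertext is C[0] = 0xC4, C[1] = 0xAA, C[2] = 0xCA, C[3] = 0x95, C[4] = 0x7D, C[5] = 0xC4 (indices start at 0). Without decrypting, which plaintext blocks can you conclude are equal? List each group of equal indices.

P[0] = P[5]

ECB encrypts each block independently with the same key, so equal ciphertext blocks imply equal plaintext blocks.
C[0] = C[5] = 0xC4, so P[0] = P[5].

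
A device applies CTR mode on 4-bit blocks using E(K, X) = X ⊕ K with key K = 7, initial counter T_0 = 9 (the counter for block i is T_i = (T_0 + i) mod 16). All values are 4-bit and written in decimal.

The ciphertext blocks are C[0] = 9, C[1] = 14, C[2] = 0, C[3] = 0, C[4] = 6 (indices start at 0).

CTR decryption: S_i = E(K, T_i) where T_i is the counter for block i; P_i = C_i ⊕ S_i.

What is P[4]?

P[4]: T = 13, S = E(K, T) = 10; 6 ⊕ 10 = 12.

P[4] = 12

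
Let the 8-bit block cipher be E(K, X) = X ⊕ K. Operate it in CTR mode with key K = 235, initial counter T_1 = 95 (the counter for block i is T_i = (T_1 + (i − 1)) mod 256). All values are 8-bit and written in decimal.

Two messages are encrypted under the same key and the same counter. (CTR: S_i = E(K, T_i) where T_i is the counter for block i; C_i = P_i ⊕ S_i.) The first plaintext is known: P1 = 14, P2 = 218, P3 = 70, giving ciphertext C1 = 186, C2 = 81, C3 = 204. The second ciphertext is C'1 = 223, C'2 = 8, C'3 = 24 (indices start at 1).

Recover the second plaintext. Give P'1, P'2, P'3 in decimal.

In CTR with a reused counter, both messages share the same keystream S_i, so C_i ⊕ C'_i = P_i ⊕ P'_i and thus P'_i = P_i ⊕ C_i ⊕ C'_i.
P'1: 14 ⊕ 186 ⊕ 223 = 107.
P'2: 218 ⊕ 81 ⊕ 8 = 131.
P'3: 70 ⊕ 204 ⊕ 24 = 146.

P'1 = 107, P'2 = 131, P'3 = 146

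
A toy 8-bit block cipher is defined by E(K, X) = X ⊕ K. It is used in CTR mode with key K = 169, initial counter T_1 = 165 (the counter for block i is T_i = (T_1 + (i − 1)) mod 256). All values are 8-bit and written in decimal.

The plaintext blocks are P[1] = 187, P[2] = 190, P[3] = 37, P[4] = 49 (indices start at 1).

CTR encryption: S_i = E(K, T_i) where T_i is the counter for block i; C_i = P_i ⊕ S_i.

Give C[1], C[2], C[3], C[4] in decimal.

C[1] = 183, C[2] = 177, C[3] = 43, C[4] = 48

C[1]: T = 165, S = E(K, T) = 12; 187 ⊕ 12 = 183.
C[2]: T = 166, S = E(K, T) = 15; 190 ⊕ 15 = 177.
C[3]: T = 167, S = E(K, T) = 14; 37 ⊕ 14 = 43.
C[4]: T = 168, S = E(K, T) = 1; 49 ⊕ 1 = 48.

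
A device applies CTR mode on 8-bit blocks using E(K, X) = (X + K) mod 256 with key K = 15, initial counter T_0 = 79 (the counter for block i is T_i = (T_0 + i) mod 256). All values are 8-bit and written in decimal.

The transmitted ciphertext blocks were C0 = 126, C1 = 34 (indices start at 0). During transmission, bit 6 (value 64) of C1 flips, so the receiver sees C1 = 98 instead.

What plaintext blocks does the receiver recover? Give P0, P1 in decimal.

CTR decryption: S_i = E(K, T_i) where T_i is the counter for block i; P_i = C_i ⊕ S_i.
Only C1 changed, to 98. In CTR, a change in C_i flips the same bit in P_i only; the keystream is unaffected. Decrypting the received ciphertext:
P0: T = 79, S = E(K, T) = 94; 126 ⊕ 94 = 32.
P1: T = 80, S = E(K, T) = 95; 98 ⊕ 95 = 61.
Blocks that differ from the original plaintext: P1.

P0 = 32, P1 = 61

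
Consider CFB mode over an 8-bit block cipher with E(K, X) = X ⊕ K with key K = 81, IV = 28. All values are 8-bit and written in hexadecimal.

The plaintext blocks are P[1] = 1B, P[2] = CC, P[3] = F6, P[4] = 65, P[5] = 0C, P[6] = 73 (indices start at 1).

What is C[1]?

C[1] = B2

CFB encryption: C_i = P_i ⊕ E(K, C_{i−1}), with C_{0} = IV.
C[1]: E(K, 28) = A9; 1B ⊕ A9 = B2.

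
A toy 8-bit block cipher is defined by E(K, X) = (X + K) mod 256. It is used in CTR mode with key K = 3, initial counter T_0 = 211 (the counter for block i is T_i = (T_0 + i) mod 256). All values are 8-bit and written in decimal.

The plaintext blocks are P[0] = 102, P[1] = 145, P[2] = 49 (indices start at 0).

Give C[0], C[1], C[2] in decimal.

CTR encryption: S_i = E(K, T_i) where T_i is the counter for block i; C_i = P_i ⊕ S_i.
C[0]: T = 211, S = E(K, T) = 214; 102 ⊕ 214 = 176.
C[1]: T = 212, S = E(K, T) = 215; 145 ⊕ 215 = 70.
C[2]: T = 213, S = E(K, T) = 216; 49 ⊕ 216 = 233.

C[0] = 176, C[1] = 70, C[2] = 233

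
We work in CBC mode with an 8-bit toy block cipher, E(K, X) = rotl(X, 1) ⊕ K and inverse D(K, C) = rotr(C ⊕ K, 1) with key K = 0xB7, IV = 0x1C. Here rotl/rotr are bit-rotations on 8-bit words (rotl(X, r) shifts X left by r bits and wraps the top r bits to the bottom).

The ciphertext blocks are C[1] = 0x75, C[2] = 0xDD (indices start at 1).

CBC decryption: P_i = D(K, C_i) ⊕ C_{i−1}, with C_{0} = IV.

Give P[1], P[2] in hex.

P[1] = 0x7D, P[2] = 0x40

P[1]: D(K, 0x75) = 0x61; 0x61 ⊕ 0x1C = 0x7D.
P[2]: D(K, 0xDD) = 0x35; 0x35 ⊕ 0x75 = 0x40.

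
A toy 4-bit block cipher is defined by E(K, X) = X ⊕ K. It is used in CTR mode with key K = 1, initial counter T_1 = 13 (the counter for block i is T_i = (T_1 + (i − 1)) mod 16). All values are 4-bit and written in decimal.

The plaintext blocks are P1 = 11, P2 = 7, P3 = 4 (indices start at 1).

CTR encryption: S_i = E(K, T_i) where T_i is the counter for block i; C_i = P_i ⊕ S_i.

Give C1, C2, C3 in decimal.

C1: T = 13, S = E(K, T) = 12; 11 ⊕ 12 = 7.
C2: T = 14, S = E(K, T) = 15; 7 ⊕ 15 = 8.
C3: T = 15, S = E(K, T) = 14; 4 ⊕ 14 = 10.

C1 = 7, C2 = 8, C3 = 10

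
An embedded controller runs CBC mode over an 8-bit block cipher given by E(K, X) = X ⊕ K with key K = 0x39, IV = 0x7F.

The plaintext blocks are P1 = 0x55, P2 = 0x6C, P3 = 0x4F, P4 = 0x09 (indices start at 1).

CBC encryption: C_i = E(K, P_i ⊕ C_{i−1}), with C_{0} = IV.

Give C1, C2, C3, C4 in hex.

C1 = 0x13, C2 = 0x46, C3 = 0x30, C4 = 0x00

C1: P1 ⊕ 0x7F = 0x2A; E(K, 0x2A) = 0x13.
C2: P2 ⊕ 0x13 = 0x7F; E(K, 0x7F) = 0x46.
C3: P3 ⊕ 0x46 = 0x09; E(K, 0x09) = 0x30.
C4: P4 ⊕ 0x30 = 0x39; E(K, 0x39) = 0x00.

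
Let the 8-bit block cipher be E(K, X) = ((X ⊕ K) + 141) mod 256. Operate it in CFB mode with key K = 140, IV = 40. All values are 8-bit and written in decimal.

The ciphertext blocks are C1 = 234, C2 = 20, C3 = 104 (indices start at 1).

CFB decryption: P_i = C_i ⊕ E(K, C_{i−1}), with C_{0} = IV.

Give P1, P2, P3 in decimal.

P1 = 219, P2 = 231, P3 = 77

P1: E(K, 40) = 49; 234 ⊕ 49 = 219.
P2: E(K, 234) = 243; 20 ⊕ 243 = 231.
P3: E(K, 20) = 37; 104 ⊕ 37 = 77.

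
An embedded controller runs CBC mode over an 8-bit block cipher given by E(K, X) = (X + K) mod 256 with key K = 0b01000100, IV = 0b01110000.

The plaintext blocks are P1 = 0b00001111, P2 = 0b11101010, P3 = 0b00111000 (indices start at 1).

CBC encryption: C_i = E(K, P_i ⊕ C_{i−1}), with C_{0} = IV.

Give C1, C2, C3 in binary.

C1 = 0b11000011, C2 = 0b01101101, C3 = 0b10011001

C1: P1 ⊕ 0b01110000 = 0b01111111; E(K, 0b01111111) = 0b11000011.
C2: P2 ⊕ 0b11000011 = 0b00101001; E(K, 0b00101001) = 0b01101101.
C3: P3 ⊕ 0b01101101 = 0b01010101; E(K, 0b01010101) = 0b10011001.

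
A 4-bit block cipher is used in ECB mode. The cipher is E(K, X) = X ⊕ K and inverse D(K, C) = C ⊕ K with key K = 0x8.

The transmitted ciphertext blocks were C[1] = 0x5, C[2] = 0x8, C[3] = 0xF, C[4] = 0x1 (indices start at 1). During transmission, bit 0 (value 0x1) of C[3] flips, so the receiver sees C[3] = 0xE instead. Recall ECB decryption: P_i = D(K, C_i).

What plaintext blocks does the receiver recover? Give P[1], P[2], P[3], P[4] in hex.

Only C[3] changed, to 0xE. In ECB, a change in C_i affects only P_i. Decrypting the received ciphertext:
P[1]: D(K, 0x5) = 0xD.
P[2]: D(K, 0x8) = 0x0.
P[3]: D(K, 0xE) = 0x6.
P[4]: D(K, 0x1) = 0x9.
Blocks that differ from the original plaintext: P[3].

P[1] = 0xD, P[2] = 0x0, P[3] = 0x6, P[4] = 0x9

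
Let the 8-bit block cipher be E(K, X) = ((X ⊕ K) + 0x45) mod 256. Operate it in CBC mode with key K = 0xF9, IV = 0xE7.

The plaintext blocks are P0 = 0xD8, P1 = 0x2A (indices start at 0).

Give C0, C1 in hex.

CBC encryption: C_i = E(K, P_i ⊕ C_{i−1}), with C_{−1} = IV.
C0: P0 ⊕ 0xE7 = 0x3F; E(K, 0x3F) = 0x0B.
C1: P1 ⊕ 0x0B = 0x21; E(K, 0x21) = 0x1D.

C0 = 0x0B, C1 = 0x1D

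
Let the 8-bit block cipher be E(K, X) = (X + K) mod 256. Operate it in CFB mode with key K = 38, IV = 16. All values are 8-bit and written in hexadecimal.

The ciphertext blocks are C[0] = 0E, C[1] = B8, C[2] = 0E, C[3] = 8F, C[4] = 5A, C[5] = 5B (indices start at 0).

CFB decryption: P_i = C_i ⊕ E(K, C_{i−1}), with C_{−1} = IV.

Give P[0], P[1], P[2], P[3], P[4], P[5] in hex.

P[0] = 40, P[1] = FE, P[2] = FE, P[3] = C9, P[4] = 9D, P[5] = C9

P[0]: E(K, 16) = 4E; 0E ⊕ 4E = 40.
P[1]: E(K, 0E) = 46; B8 ⊕ 46 = FE.
P[2]: E(K, B8) = F0; 0E ⊕ F0 = FE.
P[3]: E(K, 0E) = 46; 8F ⊕ 46 = C9.
P[4]: E(K, 8F) = C7; 5A ⊕ C7 = 9D.
P[5]: E(K, 5A) = 92; 5B ⊕ 92 = C9.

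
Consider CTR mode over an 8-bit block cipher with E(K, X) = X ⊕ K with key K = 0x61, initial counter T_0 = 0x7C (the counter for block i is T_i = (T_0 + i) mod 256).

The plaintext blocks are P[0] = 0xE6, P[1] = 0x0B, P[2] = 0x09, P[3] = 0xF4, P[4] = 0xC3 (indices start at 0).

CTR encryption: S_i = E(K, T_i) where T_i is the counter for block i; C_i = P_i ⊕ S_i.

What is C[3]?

C[3] = 0xEA

C[0]: T = 0x7C, S = E(K, T) = 0x1D; 0xE6 ⊕ 0x1D = 0xFB.
C[1]: T = 0x7D, S = E(K, T) = 0x1C; 0x0B ⊕ 0x1C = 0x17.
C[2]: T = 0x7E, S = E(K, T) = 0x1F; 0x09 ⊕ 0x1F = 0x16.
C[3]: T = 0x7F, S = E(K, T) = 0x1E; 0xF4 ⊕ 0x1E = 0xEA.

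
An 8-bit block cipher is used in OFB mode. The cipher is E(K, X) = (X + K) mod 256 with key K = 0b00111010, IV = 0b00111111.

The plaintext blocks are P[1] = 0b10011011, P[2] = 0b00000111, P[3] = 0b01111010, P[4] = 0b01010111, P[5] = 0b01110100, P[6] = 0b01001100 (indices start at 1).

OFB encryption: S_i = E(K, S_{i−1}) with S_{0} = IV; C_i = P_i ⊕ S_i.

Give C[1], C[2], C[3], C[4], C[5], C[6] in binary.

C[1] = 0b11100010, C[2] = 0b10110100, C[3] = 0b10010111, C[4] = 0b01110000, C[5] = 0b00010101, C[6] = 0b11010111

C[1]: S = E(K, 0b00111111) = 0b01111001; 0b10011011 ⊕ 0b01111001 = 0b11100010.
C[2]: S = E(K, 0b01111001) = 0b10110011; 0b00000111 ⊕ 0b10110011 = 0b10110100.
C[3]: S = E(K, 0b10110011) = 0b11101101; 0b01111010 ⊕ 0b11101101 = 0b10010111.
C[4]: S = E(K, 0b11101101) = 0b00100111; 0b01010111 ⊕ 0b00100111 = 0b01110000.
C[5]: S = E(K, 0b00100111) = 0b01100001; 0b01110100 ⊕ 0b01100001 = 0b00010101.
C[6]: S = E(K, 0b01100001) = 0b10011011; 0b01001100 ⊕ 0b10011011 = 0b11010111.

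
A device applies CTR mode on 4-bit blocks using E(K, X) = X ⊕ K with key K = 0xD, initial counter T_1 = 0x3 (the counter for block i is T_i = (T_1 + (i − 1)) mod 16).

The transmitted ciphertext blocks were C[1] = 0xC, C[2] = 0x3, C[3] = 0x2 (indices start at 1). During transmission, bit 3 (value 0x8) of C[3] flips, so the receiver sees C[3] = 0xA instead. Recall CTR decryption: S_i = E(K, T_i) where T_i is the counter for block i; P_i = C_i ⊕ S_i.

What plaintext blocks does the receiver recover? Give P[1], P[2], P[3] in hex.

Only C[3] changed, to 0xA. In CTR, a change in C_i flips the same bit in P_i only; the keystream is unaffected. Decrypting the received ciphertext:
P[1]: T = 0x3, S = E(K, T) = 0xE; 0xC ⊕ 0xE = 0x2.
P[2]: T = 0x4, S = E(K, T) = 0x9; 0x3 ⊕ 0x9 = 0xA.
P[3]: T = 0x5, S = E(K, T) = 0x8; 0xA ⊕ 0x8 = 0x2.
Blocks that differ from the original plaintext: P[3].

P[1] = 0x2, P[2] = 0xA, P[3] = 0x2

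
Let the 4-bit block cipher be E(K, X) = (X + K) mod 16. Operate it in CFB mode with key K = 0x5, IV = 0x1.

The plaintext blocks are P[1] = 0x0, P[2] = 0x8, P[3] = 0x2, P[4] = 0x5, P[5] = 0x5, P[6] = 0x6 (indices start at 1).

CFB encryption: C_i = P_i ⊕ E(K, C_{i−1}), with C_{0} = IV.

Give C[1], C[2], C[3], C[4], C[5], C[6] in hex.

C[1]: E(K, 0x1) = 0x6; 0x0 ⊕ 0x6 = 0x6.
C[2]: E(K, 0x6) = 0xB; 0x8 ⊕ 0xB = 0x3.
C[3]: E(K, 0x3) = 0x8; 0x2 ⊕ 0x8 = 0xA.
C[4]: E(K, 0xA) = 0xF; 0x5 ⊕ 0xF = 0xA.
C[5]: E(K, 0xA) = 0xF; 0x5 ⊕ 0xF = 0xA.
C[6]: E(K, 0xA) = 0xF; 0x6 ⊕ 0xF = 0x9.

C[1] = 0x6, C[2] = 0x3, C[3] = 0xA, C[4] = 0xA, C[5] = 0xA, C[6] = 0x9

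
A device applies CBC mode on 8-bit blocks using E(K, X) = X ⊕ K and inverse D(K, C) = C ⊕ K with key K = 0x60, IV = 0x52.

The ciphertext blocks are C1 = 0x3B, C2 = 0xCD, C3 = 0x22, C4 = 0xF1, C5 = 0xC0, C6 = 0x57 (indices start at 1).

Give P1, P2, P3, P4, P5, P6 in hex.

P1 = 0x09, P2 = 0x96, P3 = 0x8F, P4 = 0xB3, P5 = 0x51, P6 = 0xF7

CBC decryption: P_i = D(K, C_i) ⊕ C_{i−1}, with C_{0} = IV.
P1: D(K, 0x3B) = 0x5B; 0x5B ⊕ 0x52 = 0x09.
P2: D(K, 0xCD) = 0xAD; 0xAD ⊕ 0x3B = 0x96.
P3: D(K, 0x22) = 0x42; 0x42 ⊕ 0xCD = 0x8F.
P4: D(K, 0xF1) = 0x91; 0x91 ⊕ 0x22 = 0xB3.
P5: D(K, 0xC0) = 0xA0; 0xA0 ⊕ 0xF1 = 0x51.
P6: D(K, 0x57) = 0x37; 0x37 ⊕ 0xC0 = 0xF7.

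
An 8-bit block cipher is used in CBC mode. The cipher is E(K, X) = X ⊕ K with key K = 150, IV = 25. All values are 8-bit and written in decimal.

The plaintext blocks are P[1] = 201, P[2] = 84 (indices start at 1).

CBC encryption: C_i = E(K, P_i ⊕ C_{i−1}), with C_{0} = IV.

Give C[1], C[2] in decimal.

C[1]: P[1] ⊕ 25 = 208; E(K, 208) = 70.
C[2]: P[2] ⊕ 70 = 18; E(K, 18) = 132.

C[1] = 70, C[2] = 132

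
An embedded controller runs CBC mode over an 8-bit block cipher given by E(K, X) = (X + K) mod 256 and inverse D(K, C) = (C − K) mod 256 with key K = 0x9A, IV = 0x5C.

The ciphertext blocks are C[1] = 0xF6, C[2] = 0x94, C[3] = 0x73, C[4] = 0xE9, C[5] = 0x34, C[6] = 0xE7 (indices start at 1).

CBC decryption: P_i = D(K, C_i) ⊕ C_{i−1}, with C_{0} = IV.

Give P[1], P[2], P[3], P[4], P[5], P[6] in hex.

P[1] = 0x00, P[2] = 0x0C, P[3] = 0x4D, P[4] = 0x3C, P[5] = 0x73, P[6] = 0x79

P[1]: D(K, 0xF6) = 0x5C; 0x5C ⊕ 0x5C = 0x00.
P[2]: D(K, 0x94) = 0xFA; 0xFA ⊕ 0xF6 = 0x0C.
P[3]: D(K, 0x73) = 0xD9; 0xD9 ⊕ 0x94 = 0x4D.
P[4]: D(K, 0xE9) = 0x4F; 0x4F ⊕ 0x73 = 0x3C.
P[5]: D(K, 0x34) = 0x9A; 0x9A ⊕ 0xE9 = 0x73.
P[6]: D(K, 0xE7) = 0x4D; 0x4D ⊕ 0x34 = 0x79.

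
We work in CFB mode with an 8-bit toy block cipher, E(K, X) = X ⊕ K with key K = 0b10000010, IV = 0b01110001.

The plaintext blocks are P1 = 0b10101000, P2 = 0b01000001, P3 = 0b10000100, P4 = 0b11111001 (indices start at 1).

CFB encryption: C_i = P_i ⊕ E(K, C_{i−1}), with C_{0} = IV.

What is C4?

C1: E(K, 0b01110001) = 0b11110011; 0b10101000 ⊕ 0b11110011 = 0b01011011.
C2: E(K, 0b01011011) = 0b11011001; 0b01000001 ⊕ 0b11011001 = 0b10011000.
C3: E(K, 0b10011000) = 0b00011010; 0b10000100 ⊕ 0b00011010 = 0b10011110.
C4: E(K, 0b10011110) = 0b00011100; 0b11111001 ⊕ 0b00011100 = 0b11100101.

C4 = 0b11100101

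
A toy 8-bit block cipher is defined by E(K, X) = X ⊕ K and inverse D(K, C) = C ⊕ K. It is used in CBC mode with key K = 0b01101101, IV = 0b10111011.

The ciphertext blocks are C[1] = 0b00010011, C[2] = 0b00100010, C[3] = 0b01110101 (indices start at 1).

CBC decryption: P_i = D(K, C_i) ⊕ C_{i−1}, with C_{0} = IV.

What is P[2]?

P[2]: D(K, 0b00100010) = 0b01001111; 0b01001111 ⊕ 0b00010011 = 0b01011100.

P[2] = 0b01011100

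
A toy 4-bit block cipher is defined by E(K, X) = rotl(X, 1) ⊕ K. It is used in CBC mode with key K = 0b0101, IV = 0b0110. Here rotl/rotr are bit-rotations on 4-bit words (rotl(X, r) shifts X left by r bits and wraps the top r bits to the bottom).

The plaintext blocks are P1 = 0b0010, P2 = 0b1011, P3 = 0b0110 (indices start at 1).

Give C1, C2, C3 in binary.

CBC encryption: C_i = E(K, P_i ⊕ C_{i−1}), with C_{0} = IV.
C1: P1 ⊕ 0b0110 = 0b0100; E(K, 0b0100) = 0b1101.
C2: P2 ⊕ 0b1101 = 0b0110; E(K, 0b0110) = 0b1001.
C3: P3 ⊕ 0b1001 = 0b1111; E(K, 0b1111) = 0b1010.

C1 = 0b1101, C2 = 0b1001, C3 = 0b1010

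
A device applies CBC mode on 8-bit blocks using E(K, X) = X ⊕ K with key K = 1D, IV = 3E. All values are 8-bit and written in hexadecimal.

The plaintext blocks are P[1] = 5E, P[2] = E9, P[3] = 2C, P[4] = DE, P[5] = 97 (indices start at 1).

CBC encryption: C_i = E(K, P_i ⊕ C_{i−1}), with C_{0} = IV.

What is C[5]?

C[5] = F1

C[1]: P[1] ⊕ 3E = 60; E(K, 60) = 7D.
C[2]: P[2] ⊕ 7D = 94; E(K, 94) = 89.
C[3]: P[3] ⊕ 89 = A5; E(K, A5) = B8.
C[4]: P[4] ⊕ B8 = 66; E(K, 66) = 7B.
C[5]: P[5] ⊕ 7B = EC; E(K, EC) = F1.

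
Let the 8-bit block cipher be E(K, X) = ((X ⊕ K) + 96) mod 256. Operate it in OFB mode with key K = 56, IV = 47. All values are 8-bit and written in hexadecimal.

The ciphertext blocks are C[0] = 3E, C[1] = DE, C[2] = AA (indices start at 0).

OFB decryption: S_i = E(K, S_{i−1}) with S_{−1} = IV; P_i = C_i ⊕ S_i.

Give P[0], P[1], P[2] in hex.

P[0]: S = E(K, 47) = A7; 3E ⊕ A7 = 99.
P[1]: S = E(K, A7) = 87; DE ⊕ 87 = 59.
P[2]: S = E(K, 87) = 67; AA ⊕ 67 = CD.

P[0] = 99, P[1] = 59, P[2] = CD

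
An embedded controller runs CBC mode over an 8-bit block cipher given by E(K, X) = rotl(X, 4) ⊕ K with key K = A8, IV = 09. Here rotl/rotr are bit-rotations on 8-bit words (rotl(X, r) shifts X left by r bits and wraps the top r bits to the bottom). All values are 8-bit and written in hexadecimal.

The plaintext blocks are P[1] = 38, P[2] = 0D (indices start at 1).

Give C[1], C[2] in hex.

C[1] = BB, C[2] = C3

CBC encryption: C_i = E(K, P_i ⊕ C_{i−1}), with C_{0} = IV.
C[1]: P[1] ⊕ 09 = 31; E(K, 31) = BB.
C[2]: P[2] ⊕ BB = B6; E(K, B6) = C3.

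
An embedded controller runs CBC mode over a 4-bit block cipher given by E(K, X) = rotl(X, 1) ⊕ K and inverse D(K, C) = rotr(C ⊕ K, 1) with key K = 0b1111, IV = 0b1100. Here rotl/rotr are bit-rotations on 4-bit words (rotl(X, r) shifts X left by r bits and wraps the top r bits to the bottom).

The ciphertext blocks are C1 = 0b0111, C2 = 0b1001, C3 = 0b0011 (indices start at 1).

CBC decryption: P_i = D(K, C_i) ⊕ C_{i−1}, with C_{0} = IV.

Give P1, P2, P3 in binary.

P1: D(K, 0b0111) = 0b0100; 0b0100 ⊕ 0b1100 = 0b1000.
P2: D(K, 0b1001) = 0b0011; 0b0011 ⊕ 0b0111 = 0b0100.
P3: D(K, 0b0011) = 0b0110; 0b0110 ⊕ 0b1001 = 0b1111.

P1 = 0b1000, P2 = 0b0100, P3 = 0b1111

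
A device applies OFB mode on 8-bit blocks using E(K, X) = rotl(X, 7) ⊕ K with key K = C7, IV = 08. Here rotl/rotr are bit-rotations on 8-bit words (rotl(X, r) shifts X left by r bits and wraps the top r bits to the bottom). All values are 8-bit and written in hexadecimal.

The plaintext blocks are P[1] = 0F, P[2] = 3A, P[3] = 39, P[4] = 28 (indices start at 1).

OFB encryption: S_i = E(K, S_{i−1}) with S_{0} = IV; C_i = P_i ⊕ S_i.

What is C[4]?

C[4] = 85

C[1]: S = E(K, 08) = C3; 0F ⊕ C3 = CC.
C[2]: S = E(K, C3) = 26; 3A ⊕ 26 = 1C.
C[3]: S = E(K, 26) = D4; 39 ⊕ D4 = ED.
C[4]: S = E(K, D4) = AD; 28 ⊕ AD = 85.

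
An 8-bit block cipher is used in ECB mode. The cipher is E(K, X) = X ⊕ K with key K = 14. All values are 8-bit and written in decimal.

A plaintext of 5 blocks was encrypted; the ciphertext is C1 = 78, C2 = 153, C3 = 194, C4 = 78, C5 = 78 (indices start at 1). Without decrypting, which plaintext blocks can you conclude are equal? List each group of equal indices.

ECB encrypts each block independently with the same key, so equal ciphertext blocks imply equal plaintext blocks.
C1 = C4 = C5 = 78, so P1 = P4 = P5.

P1 = P4 = P5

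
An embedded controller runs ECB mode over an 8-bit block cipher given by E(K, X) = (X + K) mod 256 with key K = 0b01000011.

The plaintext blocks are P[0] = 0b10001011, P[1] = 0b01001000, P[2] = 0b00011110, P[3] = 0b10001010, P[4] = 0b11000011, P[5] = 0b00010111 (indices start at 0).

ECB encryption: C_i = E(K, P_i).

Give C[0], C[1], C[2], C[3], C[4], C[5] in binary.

C[0]: E(K, 0b10001011) = 0b11001110.
C[1]: E(K, 0b01001000) = 0b10001011.
C[2]: E(K, 0b00011110) = 0b01100001.
C[3]: E(K, 0b10001010) = 0b11001101.
C[4]: E(K, 0b11000011) = 0b00000110.
C[5]: E(K, 0b00010111) = 0b01011010.

C[0] = 0b11001110, C[1] = 0b10001011, C[2] = 0b01100001, C[3] = 0b11001101, C[4] = 0b00000110, C[5] = 0b01011010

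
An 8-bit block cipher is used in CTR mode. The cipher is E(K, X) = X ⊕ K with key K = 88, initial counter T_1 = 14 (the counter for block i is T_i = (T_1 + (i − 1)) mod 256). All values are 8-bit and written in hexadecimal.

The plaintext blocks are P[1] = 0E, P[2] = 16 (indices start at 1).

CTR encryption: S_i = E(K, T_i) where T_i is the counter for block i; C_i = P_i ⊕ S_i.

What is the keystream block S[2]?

9D

C[1]: T = 14, S = E(K, T) = 9C; 0E ⊕ 9C = 92.
C[2]: T = 15, S = E(K, T) = 9D; 16 ⊕ 9D = 8B.
So S[2] = 9D.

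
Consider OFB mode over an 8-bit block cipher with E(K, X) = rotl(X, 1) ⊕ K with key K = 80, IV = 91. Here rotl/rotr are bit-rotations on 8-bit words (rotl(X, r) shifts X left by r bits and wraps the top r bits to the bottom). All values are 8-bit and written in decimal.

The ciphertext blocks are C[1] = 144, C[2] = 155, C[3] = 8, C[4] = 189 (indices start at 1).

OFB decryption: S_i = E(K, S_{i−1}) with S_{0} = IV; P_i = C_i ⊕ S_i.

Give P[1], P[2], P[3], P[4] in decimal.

P[1] = 118, P[2] = 6, P[3] = 99, P[4] = 59

P[1]: S = E(K, 91) = 230; 144 ⊕ 230 = 118.
P[2]: S = E(K, 230) = 157; 155 ⊕ 157 = 6.
P[3]: S = E(K, 157) = 107; 8 ⊕ 107 = 99.
P[4]: S = E(K, 107) = 134; 189 ⊕ 134 = 59.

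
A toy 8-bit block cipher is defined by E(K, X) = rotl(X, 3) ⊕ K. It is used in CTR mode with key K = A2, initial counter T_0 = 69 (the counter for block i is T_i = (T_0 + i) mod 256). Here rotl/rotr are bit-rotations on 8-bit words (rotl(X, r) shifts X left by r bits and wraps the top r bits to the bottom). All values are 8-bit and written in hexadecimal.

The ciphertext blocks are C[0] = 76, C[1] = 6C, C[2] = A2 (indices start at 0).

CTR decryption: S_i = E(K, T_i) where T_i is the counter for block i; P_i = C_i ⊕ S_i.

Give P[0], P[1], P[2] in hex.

P[0] = 9F, P[1] = 9D, P[2] = 5B

P[0]: T = 69, S = E(K, T) = E9; 76 ⊕ E9 = 9F.
P[1]: T = 6A, S = E(K, T) = F1; 6C ⊕ F1 = 9D.
P[2]: T = 6B, S = E(K, T) = F9; A2 ⊕ F9 = 5B.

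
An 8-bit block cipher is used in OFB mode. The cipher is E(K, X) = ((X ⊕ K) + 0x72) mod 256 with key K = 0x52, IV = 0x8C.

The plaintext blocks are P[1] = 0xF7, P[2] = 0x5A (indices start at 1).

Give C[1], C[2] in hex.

OFB encryption: S_i = E(K, S_{i−1}) with S_{0} = IV; C_i = P_i ⊕ S_i.
C[1]: S = E(K, 0x8C) = 0x50; 0xF7 ⊕ 0x50 = 0xA7.
C[2]: S = E(K, 0x50) = 0x74; 0x5A ⊕ 0x74 = 0x2E.

C[1] = 0xA7, C[2] = 0x2E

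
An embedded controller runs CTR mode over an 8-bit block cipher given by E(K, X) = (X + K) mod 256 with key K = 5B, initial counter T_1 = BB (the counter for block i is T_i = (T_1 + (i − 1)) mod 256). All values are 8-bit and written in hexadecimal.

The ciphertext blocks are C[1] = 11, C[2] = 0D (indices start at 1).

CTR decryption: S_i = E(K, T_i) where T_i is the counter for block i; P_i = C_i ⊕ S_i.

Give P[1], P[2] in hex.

P[1]: T = BB, S = E(K, T) = 16; 11 ⊕ 16 = 07.
P[2]: T = BC, S = E(K, T) = 17; 0D ⊕ 17 = 1A.

P[1] = 07, P[2] = 1A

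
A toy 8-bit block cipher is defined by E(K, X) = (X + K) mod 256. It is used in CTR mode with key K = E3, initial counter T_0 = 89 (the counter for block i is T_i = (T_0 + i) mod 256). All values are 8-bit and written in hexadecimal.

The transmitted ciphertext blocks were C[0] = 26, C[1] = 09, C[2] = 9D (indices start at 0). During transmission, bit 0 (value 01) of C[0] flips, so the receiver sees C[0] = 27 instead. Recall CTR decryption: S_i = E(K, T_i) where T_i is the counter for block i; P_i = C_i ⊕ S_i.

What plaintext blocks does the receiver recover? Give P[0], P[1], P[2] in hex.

P[0] = 4B, P[1] = 64, P[2] = F3

Only C[0] changed, to 27. In CTR, a change in C_i flips the same bit in P_i only; the keystream is unaffected. Decrypting the received ciphertext:
P[0]: T = 89, S = E(K, T) = 6C; 27 ⊕ 6C = 4B.
P[1]: T = 8A, S = E(K, T) = 6D; 09 ⊕ 6D = 64.
P[2]: T = 8B, S = E(K, T) = 6E; 9D ⊕ 6E = F3.
Blocks that differ from the original plaintext: P[0].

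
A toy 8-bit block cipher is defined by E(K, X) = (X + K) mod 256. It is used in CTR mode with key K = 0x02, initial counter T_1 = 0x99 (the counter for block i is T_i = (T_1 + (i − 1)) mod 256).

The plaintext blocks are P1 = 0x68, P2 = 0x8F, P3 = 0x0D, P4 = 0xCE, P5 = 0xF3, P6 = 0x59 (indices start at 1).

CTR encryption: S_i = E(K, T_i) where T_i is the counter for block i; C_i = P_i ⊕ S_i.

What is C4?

C1: T = 0x99, S = E(K, T) = 0x9B; 0x68 ⊕ 0x9B = 0xF3.
C2: T = 0x9A, S = E(K, T) = 0x9C; 0x8F ⊕ 0x9C = 0x13.
C3: T = 0x9B, S = E(K, T) = 0x9D; 0x0D ⊕ 0x9D = 0x90.
C4: T = 0x9C, S = E(K, T) = 0x9E; 0xCE ⊕ 0x9E = 0x50.

C4 = 0x50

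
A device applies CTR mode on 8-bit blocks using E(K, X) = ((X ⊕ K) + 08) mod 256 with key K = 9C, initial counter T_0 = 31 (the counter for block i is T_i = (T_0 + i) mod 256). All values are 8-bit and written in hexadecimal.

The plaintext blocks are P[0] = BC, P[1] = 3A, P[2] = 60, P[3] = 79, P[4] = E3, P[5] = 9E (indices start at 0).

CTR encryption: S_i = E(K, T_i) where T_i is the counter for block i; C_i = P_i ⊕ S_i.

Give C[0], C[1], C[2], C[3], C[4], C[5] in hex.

C[0]: T = 31, S = E(K, T) = B5; BC ⊕ B5 = 09.
C[1]: T = 32, S = E(K, T) = B6; 3A ⊕ B6 = 8C.
C[2]: T = 33, S = E(K, T) = B7; 60 ⊕ B7 = D7.
C[3]: T = 34, S = E(K, T) = B0; 79 ⊕ B0 = C9.
C[4]: T = 35, S = E(K, T) = B1; E3 ⊕ B1 = 52.
C[5]: T = 36, S = E(K, T) = B2; 9E ⊕ B2 = 2C.

C[0] = 09, C[1] = 8C, C[2] = D7, C[3] = C9, C[4] = 52, C[5] = 2C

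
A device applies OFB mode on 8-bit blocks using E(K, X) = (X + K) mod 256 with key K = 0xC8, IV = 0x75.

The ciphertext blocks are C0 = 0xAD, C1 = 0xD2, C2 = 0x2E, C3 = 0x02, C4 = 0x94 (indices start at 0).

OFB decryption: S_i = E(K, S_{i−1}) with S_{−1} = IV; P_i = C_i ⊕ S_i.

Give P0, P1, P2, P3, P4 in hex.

P0: S = E(K, 0x75) = 0x3D; 0xAD ⊕ 0x3D = 0x90.
P1: S = E(K, 0x3D) = 0x05; 0xD2 ⊕ 0x05 = 0xD7.
P2: S = E(K, 0x05) = 0xCD; 0x2E ⊕ 0xCD = 0xE3.
P3: S = E(K, 0xCD) = 0x95; 0x02 ⊕ 0x95 = 0x97.
P4: S = E(K, 0x95) = 0x5D; 0x94 ⊕ 0x5D = 0xC9.

P0 = 0x90, P1 = 0xD7, P2 = 0xE3, P3 = 0x97, P4 = 0xC9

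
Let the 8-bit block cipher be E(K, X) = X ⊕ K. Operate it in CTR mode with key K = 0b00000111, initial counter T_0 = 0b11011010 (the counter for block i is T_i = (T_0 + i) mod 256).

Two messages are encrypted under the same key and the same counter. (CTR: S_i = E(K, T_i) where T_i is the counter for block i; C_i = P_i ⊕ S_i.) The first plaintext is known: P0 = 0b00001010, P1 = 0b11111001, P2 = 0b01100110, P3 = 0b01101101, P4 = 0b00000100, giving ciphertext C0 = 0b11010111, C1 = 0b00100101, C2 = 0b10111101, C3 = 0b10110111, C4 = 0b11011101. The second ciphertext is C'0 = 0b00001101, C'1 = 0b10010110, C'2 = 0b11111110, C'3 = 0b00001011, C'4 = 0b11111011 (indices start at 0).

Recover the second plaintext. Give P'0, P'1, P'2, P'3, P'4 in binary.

In CTR with a reused counter, both messages share the same keystream S_i, so C_i ⊕ C'_i = P_i ⊕ P'_i and thus P'_i = P_i ⊕ C_i ⊕ C'_i.
P'0: 0b00001010 ⊕ 0b11010111 ⊕ 0b00001101 = 0b11010000.
P'1: 0b11111001 ⊕ 0b00100101 ⊕ 0b10010110 = 0b01001010.
P'2: 0b01100110 ⊕ 0b10111101 ⊕ 0b11111110 = 0b00100101.
P'3: 0b01101101 ⊕ 0b10110111 ⊕ 0b00001011 = 0b11010001.
P'4: 0b00000100 ⊕ 0b11011101 ⊕ 0b11111011 = 0b00100010.

P'0 = 0b11010000, P'1 = 0b01001010, P'2 = 0b00100101, P'3 = 0b11010001, P'4 = 0b00100010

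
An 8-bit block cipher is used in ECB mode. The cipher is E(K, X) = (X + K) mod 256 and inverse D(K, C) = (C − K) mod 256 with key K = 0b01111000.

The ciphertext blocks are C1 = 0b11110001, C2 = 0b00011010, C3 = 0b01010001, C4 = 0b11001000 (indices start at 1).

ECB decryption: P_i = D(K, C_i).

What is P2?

P2 = 0b10100010

P2: D(K, 0b00011010) = 0b10100010.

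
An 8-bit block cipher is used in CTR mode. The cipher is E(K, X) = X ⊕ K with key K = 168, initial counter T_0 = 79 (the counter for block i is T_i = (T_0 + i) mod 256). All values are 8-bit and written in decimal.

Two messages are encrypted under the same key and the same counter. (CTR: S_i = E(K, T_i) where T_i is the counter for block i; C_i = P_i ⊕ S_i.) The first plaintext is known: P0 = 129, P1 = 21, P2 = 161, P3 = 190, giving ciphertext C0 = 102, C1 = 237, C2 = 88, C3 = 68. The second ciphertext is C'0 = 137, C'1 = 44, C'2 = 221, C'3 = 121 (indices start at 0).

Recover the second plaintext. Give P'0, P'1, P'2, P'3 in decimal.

P'0 = 110, P'1 = 212, P'2 = 36, P'3 = 131

In CTR with a reused counter, both messages share the same keystream S_i, so C_i ⊕ C'_i = P_i ⊕ P'_i and thus P'_i = P_i ⊕ C_i ⊕ C'_i.
P'0: 129 ⊕ 102 ⊕ 137 = 110.
P'1: 21 ⊕ 237 ⊕ 44 = 212.
P'2: 161 ⊕ 88 ⊕ 221 = 36.
P'3: 190 ⊕ 68 ⊕ 121 = 131.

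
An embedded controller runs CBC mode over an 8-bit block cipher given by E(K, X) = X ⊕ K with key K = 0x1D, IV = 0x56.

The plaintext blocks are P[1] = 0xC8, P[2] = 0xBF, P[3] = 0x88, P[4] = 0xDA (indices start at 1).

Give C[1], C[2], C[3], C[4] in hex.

C[1] = 0x83, C[2] = 0x21, C[3] = 0xB4, C[4] = 0x73

CBC encryption: C_i = E(K, P_i ⊕ C_{i−1}), with C_{0} = IV.
C[1]: P[1] ⊕ 0x56 = 0x9E; E(K, 0x9E) = 0x83.
C[2]: P[2] ⊕ 0x83 = 0x3C; E(K, 0x3C) = 0x21.
C[3]: P[3] ⊕ 0x21 = 0xA9; E(K, 0xA9) = 0xB4.
C[4]: P[4] ⊕ 0xB4 = 0x6E; E(K, 0x6E) = 0x73.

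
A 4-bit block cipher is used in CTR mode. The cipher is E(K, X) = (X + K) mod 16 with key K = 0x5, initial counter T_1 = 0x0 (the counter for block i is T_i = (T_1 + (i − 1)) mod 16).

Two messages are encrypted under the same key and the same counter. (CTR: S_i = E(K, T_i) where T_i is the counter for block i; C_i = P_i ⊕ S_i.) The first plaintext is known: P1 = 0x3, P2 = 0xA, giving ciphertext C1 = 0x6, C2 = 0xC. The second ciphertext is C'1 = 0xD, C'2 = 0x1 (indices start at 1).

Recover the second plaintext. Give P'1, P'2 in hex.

P'1 = 0x8, P'2 = 0x7

In CTR with a reused counter, both messages share the same keystream S_i, so C_i ⊕ C'_i = P_i ⊕ P'_i and thus P'_i = P_i ⊕ C_i ⊕ C'_i.
P'1: 0x3 ⊕ 0x6 ⊕ 0xD = 0x8.
P'2: 0xA ⊕ 0xC ⊕ 0x1 = 0x7.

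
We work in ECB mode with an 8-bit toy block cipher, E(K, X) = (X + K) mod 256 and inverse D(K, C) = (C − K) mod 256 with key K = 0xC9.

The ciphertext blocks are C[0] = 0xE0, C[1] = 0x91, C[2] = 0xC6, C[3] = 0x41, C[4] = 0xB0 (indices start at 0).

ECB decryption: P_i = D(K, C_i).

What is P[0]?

P[0]: D(K, 0xE0) = 0x17.

P[0] = 0x17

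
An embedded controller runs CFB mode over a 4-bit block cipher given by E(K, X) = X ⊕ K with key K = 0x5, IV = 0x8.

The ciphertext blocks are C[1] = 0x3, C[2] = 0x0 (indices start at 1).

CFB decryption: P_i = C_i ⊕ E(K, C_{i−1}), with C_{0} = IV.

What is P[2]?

P[2]: E(K, 0x3) = 0x6; 0x0 ⊕ 0x6 = 0x6.

P[2] = 0x6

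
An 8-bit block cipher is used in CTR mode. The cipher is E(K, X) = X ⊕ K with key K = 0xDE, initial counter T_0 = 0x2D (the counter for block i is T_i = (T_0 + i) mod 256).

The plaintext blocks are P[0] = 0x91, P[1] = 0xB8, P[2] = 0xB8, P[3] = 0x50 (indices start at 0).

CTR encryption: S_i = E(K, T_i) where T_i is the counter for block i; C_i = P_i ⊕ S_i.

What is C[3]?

C[3] = 0xBE

C[0]: T = 0x2D, S = E(K, T) = 0xF3; 0x91 ⊕ 0xF3 = 0x62.
C[1]: T = 0x2E, S = E(K, T) = 0xF0; 0xB8 ⊕ 0xF0 = 0x48.
C[2]: T = 0x2F, S = E(K, T) = 0xF1; 0xB8 ⊕ 0xF1 = 0x49.
C[3]: T = 0x30, S = E(K, T) = 0xEE; 0x50 ⊕ 0xEE = 0xBE.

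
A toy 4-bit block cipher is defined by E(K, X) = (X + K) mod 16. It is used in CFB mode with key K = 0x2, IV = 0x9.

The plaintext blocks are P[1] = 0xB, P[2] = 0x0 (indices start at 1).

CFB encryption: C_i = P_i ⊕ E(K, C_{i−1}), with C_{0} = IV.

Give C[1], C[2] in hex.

C[1]: E(K, 0x9) = 0xB; 0xB ⊕ 0xB = 0x0.
C[2]: E(K, 0x0) = 0x2; 0x0 ⊕ 0x2 = 0x2.

C[1] = 0x0, C[2] = 0x2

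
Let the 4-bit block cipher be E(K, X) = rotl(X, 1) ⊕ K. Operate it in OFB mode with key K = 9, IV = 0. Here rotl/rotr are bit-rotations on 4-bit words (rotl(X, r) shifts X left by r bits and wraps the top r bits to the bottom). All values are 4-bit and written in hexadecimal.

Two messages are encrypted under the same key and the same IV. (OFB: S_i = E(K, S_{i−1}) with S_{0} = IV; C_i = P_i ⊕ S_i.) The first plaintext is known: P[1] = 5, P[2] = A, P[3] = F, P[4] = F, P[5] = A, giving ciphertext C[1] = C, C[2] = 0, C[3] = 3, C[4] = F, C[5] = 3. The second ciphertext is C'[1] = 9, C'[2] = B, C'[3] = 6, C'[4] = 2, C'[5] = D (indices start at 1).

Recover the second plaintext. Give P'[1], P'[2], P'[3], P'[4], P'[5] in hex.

In OFB with a reused IV, both messages share the same keystream S_i, so C_i ⊕ C'_i = P_i ⊕ P'_i and thus P'_i = P_i ⊕ C_i ⊕ C'_i.
P'[1]: 5 ⊕ C ⊕ 9 = 0.
P'[2]: A ⊕ 0 ⊕ B = 1.
P'[3]: F ⊕ 3 ⊕ 6 = A.
P'[4]: F ⊕ F ⊕ 2 = 2.
P'[5]: A ⊕ 3 ⊕ D = 4.

P'[1] = 0, P'[2] = 1, P'[3] = A, P'[4] = 2, P'[5] = 4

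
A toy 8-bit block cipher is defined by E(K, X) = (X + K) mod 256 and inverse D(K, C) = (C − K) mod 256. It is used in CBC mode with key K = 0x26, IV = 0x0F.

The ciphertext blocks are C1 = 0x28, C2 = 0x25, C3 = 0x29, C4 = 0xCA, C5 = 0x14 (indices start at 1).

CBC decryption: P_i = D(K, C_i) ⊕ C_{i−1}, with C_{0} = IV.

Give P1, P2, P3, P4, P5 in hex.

P1 = 0x0D, P2 = 0xD7, P3 = 0x26, P4 = 0x8D, P5 = 0x24

P1: D(K, 0x28) = 0x02; 0x02 ⊕ 0x0F = 0x0D.
P2: D(K, 0x25) = 0xFF; 0xFF ⊕ 0x28 = 0xD7.
P3: D(K, 0x29) = 0x03; 0x03 ⊕ 0x25 = 0x26.
P4: D(K, 0xCA) = 0xA4; 0xA4 ⊕ 0x29 = 0x8D.
P5: D(K, 0x14) = 0xEE; 0xEE ⊕ 0xCA = 0x24.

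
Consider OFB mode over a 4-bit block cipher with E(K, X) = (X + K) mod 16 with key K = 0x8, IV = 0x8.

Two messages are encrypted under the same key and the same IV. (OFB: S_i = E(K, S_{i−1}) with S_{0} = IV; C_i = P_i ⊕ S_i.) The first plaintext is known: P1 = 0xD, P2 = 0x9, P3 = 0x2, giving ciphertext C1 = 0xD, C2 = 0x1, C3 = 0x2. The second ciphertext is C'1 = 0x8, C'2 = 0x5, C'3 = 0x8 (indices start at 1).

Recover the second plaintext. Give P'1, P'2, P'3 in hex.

In OFB with a reused IV, both messages share the same keystream S_i, so C_i ⊕ C'_i = P_i ⊕ P'_i and thus P'_i = P_i ⊕ C_i ⊕ C'_i.
P'1: 0xD ⊕ 0xD ⊕ 0x8 = 0x8.
P'2: 0x9 ⊕ 0x1 ⊕ 0x5 = 0xD.
P'3: 0x2 ⊕ 0x2 ⊕ 0x8 = 0x8.

P'1 = 0x8, P'2 = 0xD, P'3 = 0x8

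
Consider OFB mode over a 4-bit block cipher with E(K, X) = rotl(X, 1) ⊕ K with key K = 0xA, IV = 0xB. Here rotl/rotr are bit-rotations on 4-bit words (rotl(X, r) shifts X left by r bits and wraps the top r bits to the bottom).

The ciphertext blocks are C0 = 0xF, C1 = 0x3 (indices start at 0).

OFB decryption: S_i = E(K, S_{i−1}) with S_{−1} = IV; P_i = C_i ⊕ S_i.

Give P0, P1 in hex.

P0: S = E(K, 0xB) = 0xD; 0xF ⊕ 0xD = 0x2.
P1: S = E(K, 0xD) = 0x1; 0x3 ⊕ 0x1 = 0x2.

P0 = 0x2, P1 = 0x2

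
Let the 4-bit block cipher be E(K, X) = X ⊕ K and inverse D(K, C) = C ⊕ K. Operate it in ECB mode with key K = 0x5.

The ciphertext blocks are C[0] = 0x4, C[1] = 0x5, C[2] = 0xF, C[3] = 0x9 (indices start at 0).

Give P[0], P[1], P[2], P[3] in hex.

ECB decryption: P_i = D(K, C_i).
P[0]: D(K, 0x4) = 0x1.
P[1]: D(K, 0x5) = 0x0.
P[2]: D(K, 0xF) = 0xA.
P[3]: D(K, 0x9) = 0xC.

P[0] = 0x1, P[1] = 0x0, P[2] = 0xA, P[3] = 0xC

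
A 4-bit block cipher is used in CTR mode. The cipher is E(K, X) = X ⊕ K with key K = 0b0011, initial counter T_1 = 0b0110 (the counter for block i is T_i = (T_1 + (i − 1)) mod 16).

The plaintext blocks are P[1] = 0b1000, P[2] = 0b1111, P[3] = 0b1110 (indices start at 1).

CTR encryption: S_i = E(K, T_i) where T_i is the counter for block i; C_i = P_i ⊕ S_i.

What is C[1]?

C[1]: T = 0b0110, S = E(K, T) = 0b0101; 0b1000 ⊕ 0b0101 = 0b1101.

C[1] = 0b1101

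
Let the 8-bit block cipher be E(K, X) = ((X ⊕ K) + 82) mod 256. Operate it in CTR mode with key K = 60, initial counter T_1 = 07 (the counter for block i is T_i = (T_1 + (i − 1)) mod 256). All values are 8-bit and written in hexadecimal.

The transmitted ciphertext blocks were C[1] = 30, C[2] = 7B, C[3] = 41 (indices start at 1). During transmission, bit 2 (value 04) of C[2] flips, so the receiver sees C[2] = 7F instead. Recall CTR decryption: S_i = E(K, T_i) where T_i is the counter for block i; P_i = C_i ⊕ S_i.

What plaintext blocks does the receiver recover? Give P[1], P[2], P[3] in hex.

Only C[2] changed, to 7F. In CTR, a change in C_i flips the same bit in P_i only; the keystream is unaffected. Decrypting the received ciphertext:
P[1]: T = 07, S = E(K, T) = E9; 30 ⊕ E9 = D9.
P[2]: T = 08, S = E(K, T) = EA; 7F ⊕ EA = 95.
P[3]: T = 09, S = E(K, T) = EB; 41 ⊕ EB = AA.
Blocks that differ from the original plaintext: P[2].

P[1] = D9, P[2] = 95, P[3] = AA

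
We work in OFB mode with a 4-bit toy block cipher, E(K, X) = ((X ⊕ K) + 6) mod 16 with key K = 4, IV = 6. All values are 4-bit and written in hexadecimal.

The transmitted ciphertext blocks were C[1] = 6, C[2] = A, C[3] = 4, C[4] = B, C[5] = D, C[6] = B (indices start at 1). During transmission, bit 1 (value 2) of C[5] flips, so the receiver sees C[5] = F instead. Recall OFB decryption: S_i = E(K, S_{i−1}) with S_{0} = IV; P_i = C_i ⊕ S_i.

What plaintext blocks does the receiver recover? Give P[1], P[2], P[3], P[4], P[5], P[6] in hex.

Only C[5] changed, to F. In OFB, a change in C_i flips the same bit in P_i only; the keystream is unaffected. Decrypting the received ciphertext:
P[1]: S = E(K, 6) = 8; 6 ⊕ 8 = E.
P[2]: S = E(K, 8) = 2; A ⊕ 2 = 8.
P[3]: S = E(K, 2) = C; 4 ⊕ C = 8.
P[4]: S = E(K, C) = E; B ⊕ E = 5.
P[5]: S = E(K, E) = 0; F ⊕ 0 = F.
P[6]: S = E(K, 0) = A; B ⊕ A = 1.
Blocks that differ from the original plaintext: P[5].

P[1] = E, P[2] = 8, P[3] = 8, P[4] = 5, P[5] = F, P[6] = 1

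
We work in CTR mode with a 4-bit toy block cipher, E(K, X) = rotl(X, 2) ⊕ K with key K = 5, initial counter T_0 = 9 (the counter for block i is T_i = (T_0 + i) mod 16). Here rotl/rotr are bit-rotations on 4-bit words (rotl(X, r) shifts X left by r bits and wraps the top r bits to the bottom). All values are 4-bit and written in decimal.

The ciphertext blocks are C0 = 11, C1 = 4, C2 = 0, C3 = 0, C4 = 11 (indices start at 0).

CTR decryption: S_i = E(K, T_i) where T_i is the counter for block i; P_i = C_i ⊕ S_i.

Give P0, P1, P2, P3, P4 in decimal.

P0 = 8, P1 = 11, P2 = 11, P3 = 6, P4 = 9

P0: T = 9, S = E(K, T) = 3; 11 ⊕ 3 = 8.
P1: T = 10, S = E(K, T) = 15; 4 ⊕ 15 = 11.
P2: T = 11, S = E(K, T) = 11; 0 ⊕ 11 = 11.
P3: T = 12, S = E(K, T) = 6; 0 ⊕ 6 = 6.
P4: T = 13, S = E(K, T) = 2; 11 ⊕ 2 = 9.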